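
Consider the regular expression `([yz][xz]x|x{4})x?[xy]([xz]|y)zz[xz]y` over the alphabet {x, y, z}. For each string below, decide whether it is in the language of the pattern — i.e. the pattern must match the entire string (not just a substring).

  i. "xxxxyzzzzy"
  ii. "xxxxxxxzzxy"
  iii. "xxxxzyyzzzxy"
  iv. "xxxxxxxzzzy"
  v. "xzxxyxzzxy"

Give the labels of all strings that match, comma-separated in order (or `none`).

i, ii, iv

i → match
ii → match
iii → no match
iv → match
v → no match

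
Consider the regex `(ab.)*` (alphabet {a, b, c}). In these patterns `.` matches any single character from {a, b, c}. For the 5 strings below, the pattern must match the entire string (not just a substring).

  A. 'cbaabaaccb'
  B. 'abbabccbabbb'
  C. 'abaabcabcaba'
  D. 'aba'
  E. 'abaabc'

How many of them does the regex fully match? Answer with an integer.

A → no match
B → no match
C → match
D → match
E → match
Total matched: 3

3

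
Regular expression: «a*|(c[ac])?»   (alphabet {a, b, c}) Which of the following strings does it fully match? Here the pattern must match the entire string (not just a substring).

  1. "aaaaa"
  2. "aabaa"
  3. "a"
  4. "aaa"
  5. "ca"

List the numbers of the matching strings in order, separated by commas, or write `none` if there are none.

1, 3, 4, 5

1 → match
2 → no match
3 → match
4 → match
5 → match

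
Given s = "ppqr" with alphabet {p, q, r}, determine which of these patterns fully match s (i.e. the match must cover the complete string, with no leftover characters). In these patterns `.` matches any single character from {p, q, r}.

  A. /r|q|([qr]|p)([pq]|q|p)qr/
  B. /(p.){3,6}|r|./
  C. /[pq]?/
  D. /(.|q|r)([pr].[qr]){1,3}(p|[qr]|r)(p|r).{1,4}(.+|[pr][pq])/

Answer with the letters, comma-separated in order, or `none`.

A

A → match
B → no match
C → no match
D → no match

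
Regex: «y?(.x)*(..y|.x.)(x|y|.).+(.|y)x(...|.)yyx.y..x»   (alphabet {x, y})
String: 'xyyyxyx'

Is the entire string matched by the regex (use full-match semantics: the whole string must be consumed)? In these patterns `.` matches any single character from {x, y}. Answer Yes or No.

No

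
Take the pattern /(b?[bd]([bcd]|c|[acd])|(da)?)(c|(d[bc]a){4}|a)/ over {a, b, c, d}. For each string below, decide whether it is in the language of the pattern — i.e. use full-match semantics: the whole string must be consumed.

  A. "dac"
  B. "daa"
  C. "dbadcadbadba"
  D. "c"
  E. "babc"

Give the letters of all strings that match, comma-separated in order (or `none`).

A, B, C, D

A → match
B → match
C → match
D → match
E → no match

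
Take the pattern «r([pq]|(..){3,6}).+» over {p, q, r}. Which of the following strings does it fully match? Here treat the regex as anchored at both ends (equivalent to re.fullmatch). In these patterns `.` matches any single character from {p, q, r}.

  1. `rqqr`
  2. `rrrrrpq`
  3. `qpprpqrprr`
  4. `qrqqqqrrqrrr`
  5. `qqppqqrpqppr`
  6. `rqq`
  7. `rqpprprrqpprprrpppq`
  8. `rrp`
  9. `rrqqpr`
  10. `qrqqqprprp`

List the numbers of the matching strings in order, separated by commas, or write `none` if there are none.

1, 6, 7

1 → match
2 → no match
3 → no match — must start with `r`
4 → no match — must start with `r`
5 → no match — must start with `r`
6 → match
7 → match
8 → no match
9 → no match
10 → no match — must start with `r`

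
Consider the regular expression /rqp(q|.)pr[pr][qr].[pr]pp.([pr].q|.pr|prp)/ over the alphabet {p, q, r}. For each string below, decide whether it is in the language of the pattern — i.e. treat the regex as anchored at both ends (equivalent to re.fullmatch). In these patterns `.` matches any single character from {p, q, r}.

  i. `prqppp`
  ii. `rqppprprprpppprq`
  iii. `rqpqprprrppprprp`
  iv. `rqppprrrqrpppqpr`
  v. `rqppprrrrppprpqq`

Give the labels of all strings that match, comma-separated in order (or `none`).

i → no match — must start with `rqp`
ii → match
iii → match
iv → match
v → match

ii, iii, iv, v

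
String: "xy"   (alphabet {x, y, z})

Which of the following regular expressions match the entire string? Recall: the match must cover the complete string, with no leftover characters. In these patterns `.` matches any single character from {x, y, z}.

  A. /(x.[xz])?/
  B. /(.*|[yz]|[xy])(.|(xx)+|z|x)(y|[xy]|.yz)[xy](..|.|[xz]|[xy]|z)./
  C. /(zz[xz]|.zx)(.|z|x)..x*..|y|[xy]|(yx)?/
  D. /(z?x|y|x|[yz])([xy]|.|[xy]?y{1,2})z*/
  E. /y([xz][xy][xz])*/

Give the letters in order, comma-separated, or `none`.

D

A → no match
B → no match
C → no match
D → match
E → no match — must start with "y"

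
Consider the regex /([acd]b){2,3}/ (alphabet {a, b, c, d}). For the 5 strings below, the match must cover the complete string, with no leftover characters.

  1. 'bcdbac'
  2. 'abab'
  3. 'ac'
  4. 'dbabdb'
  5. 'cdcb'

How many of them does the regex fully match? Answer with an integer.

1 → no match — must end with 'b'
2 → match
3 → no match — must end with 'b'
4 → match
5 → no match
Total matched: 2

2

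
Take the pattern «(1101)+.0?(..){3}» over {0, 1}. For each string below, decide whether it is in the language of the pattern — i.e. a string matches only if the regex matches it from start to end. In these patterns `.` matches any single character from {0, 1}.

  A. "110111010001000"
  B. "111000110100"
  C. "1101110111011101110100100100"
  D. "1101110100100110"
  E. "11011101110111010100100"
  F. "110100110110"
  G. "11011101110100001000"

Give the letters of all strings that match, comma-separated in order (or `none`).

A, C, D, E, F, G

A → match
B → no match — must start with "1101"
C → match
D → match
E → match
F → match
G → match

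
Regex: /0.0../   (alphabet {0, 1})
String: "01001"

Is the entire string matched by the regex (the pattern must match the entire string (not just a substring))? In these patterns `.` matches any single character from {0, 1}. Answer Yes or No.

Yes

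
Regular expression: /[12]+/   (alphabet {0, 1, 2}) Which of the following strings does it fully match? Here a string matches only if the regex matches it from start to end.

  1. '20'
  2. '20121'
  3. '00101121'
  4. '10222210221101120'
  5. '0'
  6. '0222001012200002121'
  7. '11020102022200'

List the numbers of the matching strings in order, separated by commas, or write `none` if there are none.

none

1 → no match
2 → no match
3 → no match
4 → no match
5 → no match
6 → no match
7 → no match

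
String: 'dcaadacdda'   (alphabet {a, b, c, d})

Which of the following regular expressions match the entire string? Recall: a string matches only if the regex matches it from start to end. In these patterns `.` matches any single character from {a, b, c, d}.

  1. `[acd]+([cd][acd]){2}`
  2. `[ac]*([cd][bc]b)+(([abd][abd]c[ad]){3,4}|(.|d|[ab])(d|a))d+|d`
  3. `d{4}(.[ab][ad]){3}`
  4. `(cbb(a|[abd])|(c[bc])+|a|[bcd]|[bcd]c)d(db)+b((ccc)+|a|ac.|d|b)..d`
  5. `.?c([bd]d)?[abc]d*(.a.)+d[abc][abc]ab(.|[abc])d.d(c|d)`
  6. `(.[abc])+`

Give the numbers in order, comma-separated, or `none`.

1

1 → match
2 → no match — must end with 'd'
3 → no match
4 → no match — must end with 'd'
5 → no match
6 → no match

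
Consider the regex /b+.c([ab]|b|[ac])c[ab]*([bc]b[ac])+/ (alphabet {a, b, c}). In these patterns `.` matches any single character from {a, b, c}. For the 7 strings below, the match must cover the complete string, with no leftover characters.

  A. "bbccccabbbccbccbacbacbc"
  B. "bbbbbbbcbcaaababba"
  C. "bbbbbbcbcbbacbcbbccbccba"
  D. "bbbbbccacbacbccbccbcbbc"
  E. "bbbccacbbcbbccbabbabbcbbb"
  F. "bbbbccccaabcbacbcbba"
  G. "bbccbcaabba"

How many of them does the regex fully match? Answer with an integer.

6

A → match
B → match
C → match
D → match
E → no match
F → match
G. "bbccbcaabba" → match
Total matched: 6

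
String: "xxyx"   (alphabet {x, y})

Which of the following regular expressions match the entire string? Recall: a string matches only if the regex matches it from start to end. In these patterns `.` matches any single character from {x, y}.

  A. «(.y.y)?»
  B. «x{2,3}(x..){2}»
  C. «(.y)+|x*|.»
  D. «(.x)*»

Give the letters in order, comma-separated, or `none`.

D

A → no match
B → no match
C → no match
D → match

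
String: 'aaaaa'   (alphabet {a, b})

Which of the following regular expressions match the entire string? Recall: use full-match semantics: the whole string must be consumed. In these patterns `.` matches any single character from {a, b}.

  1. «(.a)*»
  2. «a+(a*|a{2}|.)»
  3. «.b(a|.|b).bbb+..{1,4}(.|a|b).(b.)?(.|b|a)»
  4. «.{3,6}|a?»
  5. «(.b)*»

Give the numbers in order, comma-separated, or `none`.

1 → no match
2 → match
3 → no match
4 → match
5 → no match

2, 4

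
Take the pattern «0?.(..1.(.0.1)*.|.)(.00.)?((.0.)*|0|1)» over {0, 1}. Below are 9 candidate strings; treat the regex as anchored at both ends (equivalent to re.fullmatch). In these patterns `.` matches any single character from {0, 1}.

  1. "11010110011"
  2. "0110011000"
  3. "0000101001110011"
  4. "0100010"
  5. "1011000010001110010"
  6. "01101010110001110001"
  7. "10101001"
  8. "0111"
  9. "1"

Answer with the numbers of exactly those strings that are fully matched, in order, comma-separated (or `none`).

1, 3, 4, 5, 6, 7, 8

1 → match
2 → no match
3 → match
4 → match
5 → match
6 → match
7 → match
8 → match
9 → no match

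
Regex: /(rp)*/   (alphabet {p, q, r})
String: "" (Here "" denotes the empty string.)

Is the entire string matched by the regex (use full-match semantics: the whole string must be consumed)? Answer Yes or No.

Yes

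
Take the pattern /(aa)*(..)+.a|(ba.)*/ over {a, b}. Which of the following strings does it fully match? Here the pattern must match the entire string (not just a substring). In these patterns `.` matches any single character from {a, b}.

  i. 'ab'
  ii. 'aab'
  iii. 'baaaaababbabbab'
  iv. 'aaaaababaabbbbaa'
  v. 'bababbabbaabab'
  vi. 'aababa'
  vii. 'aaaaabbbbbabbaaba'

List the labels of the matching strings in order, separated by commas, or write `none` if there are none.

i → no match
ii → no match
iii → no match
iv → match
v → no match
vi → match
vii → no match

iv, vi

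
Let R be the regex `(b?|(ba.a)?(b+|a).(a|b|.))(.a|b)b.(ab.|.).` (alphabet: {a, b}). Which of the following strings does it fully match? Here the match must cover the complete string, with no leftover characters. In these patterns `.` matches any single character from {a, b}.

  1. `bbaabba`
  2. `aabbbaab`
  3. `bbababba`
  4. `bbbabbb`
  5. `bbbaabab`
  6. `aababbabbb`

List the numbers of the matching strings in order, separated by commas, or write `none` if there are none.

1, 2, 4, 5

1 → match
2 → match
3 → no match
4 → match
5 → match
6 → no match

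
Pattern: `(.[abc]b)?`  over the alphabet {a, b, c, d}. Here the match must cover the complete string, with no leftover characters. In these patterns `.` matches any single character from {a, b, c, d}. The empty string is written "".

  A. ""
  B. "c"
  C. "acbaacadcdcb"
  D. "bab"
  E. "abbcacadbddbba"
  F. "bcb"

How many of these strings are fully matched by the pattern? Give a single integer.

A. "" → match
B. "c" → no match
C. "acbaacadcdcb" → no match
D. "bab" → match
E → no match
F. "bcb" → match
Total matched: 3

3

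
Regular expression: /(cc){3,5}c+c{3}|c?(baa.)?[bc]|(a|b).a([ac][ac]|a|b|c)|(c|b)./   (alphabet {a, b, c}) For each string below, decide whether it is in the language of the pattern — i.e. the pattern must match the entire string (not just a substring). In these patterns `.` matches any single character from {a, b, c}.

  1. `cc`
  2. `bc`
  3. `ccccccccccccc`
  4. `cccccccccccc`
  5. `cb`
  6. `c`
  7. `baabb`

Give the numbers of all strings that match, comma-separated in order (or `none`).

1. `cc` → match
2. `bc` → match
3 → match
4. `cccccccccccc` → match
5. `cb` → match
6. `c` → match
7. `baabb` → match

1, 2, 3, 4, 5, 6, 7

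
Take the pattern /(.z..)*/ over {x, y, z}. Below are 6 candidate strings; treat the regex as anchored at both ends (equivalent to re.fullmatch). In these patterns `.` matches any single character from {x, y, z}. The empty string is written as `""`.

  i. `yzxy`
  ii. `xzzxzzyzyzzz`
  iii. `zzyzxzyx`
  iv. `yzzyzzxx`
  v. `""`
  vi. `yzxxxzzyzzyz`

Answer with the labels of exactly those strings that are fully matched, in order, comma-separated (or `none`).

i. `yzxy` → match
ii. `xzzxzzyzyzzz` → match
iii. `zzyzxzyx` → match
iv. `yzzyzzxx` → match
v. `""` → match
vi. `yzxxxzzyzzyz` → match

i, ii, iii, iv, v, vi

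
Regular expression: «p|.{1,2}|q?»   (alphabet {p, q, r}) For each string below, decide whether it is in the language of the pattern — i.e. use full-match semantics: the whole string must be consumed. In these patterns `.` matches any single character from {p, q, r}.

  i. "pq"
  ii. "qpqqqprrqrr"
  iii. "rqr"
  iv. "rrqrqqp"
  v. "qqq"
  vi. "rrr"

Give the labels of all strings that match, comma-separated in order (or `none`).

i → match
ii → no match
iii → no match
iv → no match
v → no match
vi → no match

i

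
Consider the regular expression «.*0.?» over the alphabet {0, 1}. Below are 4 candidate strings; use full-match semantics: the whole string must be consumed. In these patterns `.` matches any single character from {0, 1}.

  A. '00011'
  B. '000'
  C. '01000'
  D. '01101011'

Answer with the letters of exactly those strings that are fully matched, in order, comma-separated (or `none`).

A → no match
B → match
C → match
D → no match

B, C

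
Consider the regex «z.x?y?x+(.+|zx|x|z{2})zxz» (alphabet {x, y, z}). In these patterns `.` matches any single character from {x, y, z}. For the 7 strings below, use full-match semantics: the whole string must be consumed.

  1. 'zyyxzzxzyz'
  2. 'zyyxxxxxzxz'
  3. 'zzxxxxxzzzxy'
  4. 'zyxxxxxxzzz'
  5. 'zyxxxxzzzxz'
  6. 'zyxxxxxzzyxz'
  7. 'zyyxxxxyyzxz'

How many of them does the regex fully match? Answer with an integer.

1 → no match — must end with 'zxz'
2 → match
3 → no match — must end with 'zxz'
4 → no match — must end with 'zxz'
5 → match
6 → no match — must end with 'zxz'
7 → match
Total matched: 3

3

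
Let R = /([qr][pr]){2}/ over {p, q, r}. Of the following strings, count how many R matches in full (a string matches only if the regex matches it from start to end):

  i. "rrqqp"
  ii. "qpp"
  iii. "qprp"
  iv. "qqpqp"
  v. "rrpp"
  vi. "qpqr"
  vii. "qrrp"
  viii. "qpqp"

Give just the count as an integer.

i → no match
ii → no match
iii → match
iv → no match
v → no match
vi → match
vii → match
viii → match
Total matched: 4

4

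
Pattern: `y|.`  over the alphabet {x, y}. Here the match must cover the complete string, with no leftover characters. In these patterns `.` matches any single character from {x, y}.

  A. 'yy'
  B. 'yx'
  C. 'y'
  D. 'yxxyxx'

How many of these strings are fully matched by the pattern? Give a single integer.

A → no match
B → no match
C → match
D → no match
Total matched: 1

1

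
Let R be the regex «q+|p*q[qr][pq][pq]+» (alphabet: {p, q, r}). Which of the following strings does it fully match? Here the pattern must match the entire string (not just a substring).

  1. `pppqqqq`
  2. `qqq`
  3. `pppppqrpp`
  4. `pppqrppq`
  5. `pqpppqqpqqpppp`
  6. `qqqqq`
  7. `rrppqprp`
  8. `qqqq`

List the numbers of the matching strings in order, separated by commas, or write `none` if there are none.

1. `pppqqqq` → match
2. `qqq` → match
3. `pppppqrpp` → match
4. `pppqrppq` → match
5 → no match
6. `qqqqq` → match
7. `rrppqprp` → no match
8. `qqqq` → match

1, 2, 3, 4, 6, 8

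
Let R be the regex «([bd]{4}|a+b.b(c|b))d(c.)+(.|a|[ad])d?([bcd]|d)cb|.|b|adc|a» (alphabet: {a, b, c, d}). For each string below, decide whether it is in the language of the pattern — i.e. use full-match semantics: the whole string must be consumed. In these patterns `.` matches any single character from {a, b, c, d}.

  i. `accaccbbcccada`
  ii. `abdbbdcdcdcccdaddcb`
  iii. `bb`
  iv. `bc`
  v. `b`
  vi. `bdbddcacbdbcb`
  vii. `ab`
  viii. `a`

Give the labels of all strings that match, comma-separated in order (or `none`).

ii, v, vi, viii

i → no match
ii → match
iii. `bb` → no match
iv. `bc` → no match
v. `b` → match
vi → match
vii. `ab` → no match
viii. `a` → match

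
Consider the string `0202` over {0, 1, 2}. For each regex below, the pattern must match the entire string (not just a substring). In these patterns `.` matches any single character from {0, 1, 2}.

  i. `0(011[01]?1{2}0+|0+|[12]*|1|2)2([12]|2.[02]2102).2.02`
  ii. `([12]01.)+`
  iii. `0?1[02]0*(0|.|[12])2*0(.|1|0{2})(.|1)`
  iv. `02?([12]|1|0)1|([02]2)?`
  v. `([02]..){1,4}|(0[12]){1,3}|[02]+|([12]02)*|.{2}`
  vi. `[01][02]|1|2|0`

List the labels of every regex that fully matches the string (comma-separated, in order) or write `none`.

i → no match
ii → no match
iii → no match
iv → no match
v → match
vi → no match

v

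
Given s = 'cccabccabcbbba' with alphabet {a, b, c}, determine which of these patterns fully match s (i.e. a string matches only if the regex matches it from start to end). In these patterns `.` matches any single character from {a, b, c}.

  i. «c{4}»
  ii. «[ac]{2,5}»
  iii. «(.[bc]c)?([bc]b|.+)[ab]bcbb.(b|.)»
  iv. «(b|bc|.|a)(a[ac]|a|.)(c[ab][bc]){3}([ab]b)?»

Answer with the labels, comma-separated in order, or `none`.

iii

i → no match — must end with 'c'
ii → no match
iii → match
iv → no match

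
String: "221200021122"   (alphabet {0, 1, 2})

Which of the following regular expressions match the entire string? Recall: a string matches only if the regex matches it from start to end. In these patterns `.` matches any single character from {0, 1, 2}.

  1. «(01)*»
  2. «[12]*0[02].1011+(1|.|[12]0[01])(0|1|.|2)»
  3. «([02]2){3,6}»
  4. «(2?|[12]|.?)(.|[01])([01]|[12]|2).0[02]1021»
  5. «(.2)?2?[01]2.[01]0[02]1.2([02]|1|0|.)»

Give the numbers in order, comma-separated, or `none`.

5

1 → no match
2 → no match
3 → no match
4 → no match — must end with "1021"
5 → match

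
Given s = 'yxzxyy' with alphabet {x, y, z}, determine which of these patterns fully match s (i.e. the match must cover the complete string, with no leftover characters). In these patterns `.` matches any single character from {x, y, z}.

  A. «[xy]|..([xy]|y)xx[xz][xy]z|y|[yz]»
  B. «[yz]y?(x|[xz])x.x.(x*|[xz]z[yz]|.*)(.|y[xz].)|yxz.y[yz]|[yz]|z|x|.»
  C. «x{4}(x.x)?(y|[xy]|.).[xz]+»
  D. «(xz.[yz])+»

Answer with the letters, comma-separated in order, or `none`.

A → no match
B → match
C → no match — must start with 'x'
D → no match — must start with 'xz'

B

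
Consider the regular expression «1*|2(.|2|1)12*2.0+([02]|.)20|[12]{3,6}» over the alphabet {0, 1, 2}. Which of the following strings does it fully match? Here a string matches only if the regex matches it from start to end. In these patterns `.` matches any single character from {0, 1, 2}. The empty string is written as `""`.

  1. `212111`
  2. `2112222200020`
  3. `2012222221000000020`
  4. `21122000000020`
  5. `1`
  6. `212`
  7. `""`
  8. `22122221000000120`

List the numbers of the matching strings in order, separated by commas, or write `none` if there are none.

1, 2, 3, 4, 5, 6, 7, 8

1. `212111` → match
2 → match
3 → match
4 → match
5. `1` → match
6. `212` → match
7. `""` → match
8 → match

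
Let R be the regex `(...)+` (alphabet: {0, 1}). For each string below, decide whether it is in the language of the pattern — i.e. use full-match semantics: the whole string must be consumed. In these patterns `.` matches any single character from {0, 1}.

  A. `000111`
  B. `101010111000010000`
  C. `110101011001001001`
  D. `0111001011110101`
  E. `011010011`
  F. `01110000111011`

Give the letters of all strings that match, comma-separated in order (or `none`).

A → match
B → match
C → match
D → no match
E → match
F → no match

A, B, C, E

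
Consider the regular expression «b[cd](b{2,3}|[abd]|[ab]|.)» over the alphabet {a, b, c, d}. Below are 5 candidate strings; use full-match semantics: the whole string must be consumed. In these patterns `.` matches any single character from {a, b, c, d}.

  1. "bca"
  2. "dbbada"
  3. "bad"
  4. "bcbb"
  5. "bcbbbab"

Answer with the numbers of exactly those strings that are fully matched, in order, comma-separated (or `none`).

1, 4

1 → match
2 → no match — must start with "b"
3 → no match
4 → match
5 → no match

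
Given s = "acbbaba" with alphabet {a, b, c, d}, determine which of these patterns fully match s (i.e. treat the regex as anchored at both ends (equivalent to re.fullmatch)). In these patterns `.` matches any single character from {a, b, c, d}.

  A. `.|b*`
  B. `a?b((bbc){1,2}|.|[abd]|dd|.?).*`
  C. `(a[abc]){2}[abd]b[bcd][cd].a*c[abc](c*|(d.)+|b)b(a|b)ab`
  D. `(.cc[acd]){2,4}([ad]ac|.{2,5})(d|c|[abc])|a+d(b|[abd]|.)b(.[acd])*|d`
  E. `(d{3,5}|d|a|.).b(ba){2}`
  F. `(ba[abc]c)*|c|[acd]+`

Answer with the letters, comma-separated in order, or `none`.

A → no match
B → no match
C → no match — must end with "ab"
D → no match
E → match
F → no match

E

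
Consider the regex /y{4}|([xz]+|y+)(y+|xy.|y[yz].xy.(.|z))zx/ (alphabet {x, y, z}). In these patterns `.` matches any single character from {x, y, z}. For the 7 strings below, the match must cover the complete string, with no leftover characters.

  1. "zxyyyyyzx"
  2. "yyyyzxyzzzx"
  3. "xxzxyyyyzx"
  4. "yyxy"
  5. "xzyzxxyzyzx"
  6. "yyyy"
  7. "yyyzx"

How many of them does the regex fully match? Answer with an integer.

1 → match
2 → match
3 → match
4 → no match
5 → match
6 → match
7 → match
Total matched: 6

6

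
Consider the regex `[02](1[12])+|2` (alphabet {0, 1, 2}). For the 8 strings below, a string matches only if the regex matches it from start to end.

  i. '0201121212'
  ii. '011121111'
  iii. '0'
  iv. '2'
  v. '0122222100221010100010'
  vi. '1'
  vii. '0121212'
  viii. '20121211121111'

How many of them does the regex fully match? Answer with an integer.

i. '0201121212' → no match
ii. '011121111' → match
iii. '0' → no match
iv. '2' → match
v → no match
vi. '1' → no match
vii. '0121212' → match
viii → no match
Total matched: 3

3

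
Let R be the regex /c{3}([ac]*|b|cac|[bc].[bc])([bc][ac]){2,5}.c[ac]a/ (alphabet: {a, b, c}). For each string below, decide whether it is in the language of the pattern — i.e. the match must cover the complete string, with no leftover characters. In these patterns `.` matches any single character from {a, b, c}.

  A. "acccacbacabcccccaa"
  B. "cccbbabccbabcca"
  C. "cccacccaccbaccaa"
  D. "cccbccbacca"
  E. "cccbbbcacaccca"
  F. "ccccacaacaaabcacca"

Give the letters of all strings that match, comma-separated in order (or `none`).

A → no match — must start with "c"
B → no match
C → match
D → no match
E → match
F → no match

C, E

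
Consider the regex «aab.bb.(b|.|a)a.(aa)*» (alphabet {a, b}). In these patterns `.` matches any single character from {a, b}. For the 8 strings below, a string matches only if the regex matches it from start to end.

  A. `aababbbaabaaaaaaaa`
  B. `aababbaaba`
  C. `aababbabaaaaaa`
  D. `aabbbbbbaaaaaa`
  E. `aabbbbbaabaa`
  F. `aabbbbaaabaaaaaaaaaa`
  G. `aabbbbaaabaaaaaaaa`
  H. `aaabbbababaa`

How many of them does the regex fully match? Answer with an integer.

A → match
B → no match
C → match
D → match
E → match
F → match
G → match
H → no match — must start with `aab`
Total matched: 6

6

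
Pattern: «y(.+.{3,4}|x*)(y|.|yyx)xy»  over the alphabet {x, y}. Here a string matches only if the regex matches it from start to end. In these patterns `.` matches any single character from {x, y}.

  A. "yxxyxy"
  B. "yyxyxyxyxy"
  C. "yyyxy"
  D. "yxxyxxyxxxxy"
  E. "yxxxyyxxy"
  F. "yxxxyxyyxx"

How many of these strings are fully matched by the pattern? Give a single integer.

4

A → match
B → match
C → no match
D → match
E → match
F → no match — must end with "xy"
Total matched: 4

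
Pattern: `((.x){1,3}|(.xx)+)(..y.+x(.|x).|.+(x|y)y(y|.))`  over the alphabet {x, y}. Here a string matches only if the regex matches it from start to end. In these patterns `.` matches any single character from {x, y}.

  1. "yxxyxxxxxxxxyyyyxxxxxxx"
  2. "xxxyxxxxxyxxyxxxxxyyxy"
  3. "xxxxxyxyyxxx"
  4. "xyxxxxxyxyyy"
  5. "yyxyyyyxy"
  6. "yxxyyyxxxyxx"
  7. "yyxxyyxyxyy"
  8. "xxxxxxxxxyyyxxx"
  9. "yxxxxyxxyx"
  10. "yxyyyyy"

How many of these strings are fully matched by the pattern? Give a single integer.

4

1 → match
2 → no match
3. "xxxxxyxyyxxx" → match
4. "xyxxxxxyxyyy" → no match
5. "yyxyyyyxy" → no match
6. "yxxyyyxxxyxx" → no match
7. "yyxxyyxyxyy" → no match
8 → no match
9. "yxxxxyxxyx" → match
10. "yxyyyyy" → match
Total matched: 4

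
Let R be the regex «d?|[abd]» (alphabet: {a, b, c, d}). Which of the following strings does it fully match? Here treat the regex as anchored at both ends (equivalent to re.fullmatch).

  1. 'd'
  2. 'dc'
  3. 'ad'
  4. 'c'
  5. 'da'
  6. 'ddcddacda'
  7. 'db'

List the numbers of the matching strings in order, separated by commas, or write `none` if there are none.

1 → match
2 → no match
3 → no match
4 → no match
5 → no match
6 → no match
7 → no match

1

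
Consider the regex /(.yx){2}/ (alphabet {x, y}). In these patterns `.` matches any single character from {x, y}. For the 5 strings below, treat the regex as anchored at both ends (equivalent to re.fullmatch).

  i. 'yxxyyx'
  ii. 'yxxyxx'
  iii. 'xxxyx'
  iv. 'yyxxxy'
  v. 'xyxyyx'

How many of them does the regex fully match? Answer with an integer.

i. 'yxxyyx' → no match
ii. 'yxxyxx' → no match — must end with 'yx'
iii. 'xxxyx' → no match
iv. 'yyxxxy' → no match — must end with 'yx'
v. 'xyxyyx' → match
Total matched: 1

1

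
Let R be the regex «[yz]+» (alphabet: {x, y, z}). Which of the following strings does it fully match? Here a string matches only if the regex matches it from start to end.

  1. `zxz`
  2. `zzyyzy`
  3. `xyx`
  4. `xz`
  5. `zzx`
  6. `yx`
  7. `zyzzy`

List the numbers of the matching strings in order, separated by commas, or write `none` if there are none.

1 → no match
2 → match
3 → no match
4 → no match
5 → no match
6 → no match
7 → match

2, 7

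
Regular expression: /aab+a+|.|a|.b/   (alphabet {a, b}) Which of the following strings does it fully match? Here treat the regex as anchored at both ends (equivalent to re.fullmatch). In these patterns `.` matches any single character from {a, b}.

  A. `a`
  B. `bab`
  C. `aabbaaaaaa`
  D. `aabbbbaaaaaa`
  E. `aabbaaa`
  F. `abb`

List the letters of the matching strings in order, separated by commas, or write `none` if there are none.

A, C, D, E

A → match
B → no match
C → match
D → match
E → match
F → no match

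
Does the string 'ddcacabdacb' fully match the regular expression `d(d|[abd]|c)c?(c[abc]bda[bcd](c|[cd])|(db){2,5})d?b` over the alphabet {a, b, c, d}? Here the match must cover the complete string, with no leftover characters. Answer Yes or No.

No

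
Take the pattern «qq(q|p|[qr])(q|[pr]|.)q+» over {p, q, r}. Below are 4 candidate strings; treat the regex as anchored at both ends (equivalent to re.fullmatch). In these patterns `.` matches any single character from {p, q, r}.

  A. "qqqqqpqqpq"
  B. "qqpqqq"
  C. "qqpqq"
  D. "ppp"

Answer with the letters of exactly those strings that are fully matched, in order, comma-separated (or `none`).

B, C

A. "qqqqqpqqpq" → no match
B. "qqpqqq" → match
C. "qqpqq" → match
D. "ppp" → no match — must start with "qq"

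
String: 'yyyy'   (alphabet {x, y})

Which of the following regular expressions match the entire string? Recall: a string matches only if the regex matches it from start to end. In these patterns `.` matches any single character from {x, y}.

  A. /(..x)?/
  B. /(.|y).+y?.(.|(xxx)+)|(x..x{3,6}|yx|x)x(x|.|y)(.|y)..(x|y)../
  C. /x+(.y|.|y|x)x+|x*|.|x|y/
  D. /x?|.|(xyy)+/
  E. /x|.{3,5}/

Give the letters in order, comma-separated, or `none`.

A → no match
B → match
C → no match
D → no match
E → match

B, E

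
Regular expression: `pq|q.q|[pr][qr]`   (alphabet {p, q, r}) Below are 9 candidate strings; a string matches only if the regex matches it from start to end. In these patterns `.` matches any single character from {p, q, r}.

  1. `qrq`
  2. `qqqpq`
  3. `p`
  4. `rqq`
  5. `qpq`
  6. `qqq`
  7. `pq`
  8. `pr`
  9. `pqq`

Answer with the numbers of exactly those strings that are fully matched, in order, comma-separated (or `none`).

1, 5, 6, 7, 8

1 → match
2 → no match
3 → no match
4 → no match
5 → match
6 → match
7 → match
8 → match
9 → no match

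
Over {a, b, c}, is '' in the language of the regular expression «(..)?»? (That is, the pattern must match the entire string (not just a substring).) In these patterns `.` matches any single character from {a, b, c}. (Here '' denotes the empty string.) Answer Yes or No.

Yes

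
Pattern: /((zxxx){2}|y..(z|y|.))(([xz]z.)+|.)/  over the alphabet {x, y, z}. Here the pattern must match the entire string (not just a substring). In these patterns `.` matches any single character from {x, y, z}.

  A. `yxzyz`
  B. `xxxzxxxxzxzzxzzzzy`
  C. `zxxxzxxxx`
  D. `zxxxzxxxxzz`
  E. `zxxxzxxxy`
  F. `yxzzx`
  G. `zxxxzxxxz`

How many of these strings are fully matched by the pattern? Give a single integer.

6

A. `yxzyz` → match
B → no match
C. `zxxxzxxxx` → match
D. `zxxxzxxxxzz` → match
E. `zxxxzxxxy` → match
F. `yxzzx` → match
G. `zxxxzxxxz` → match
Total matched: 6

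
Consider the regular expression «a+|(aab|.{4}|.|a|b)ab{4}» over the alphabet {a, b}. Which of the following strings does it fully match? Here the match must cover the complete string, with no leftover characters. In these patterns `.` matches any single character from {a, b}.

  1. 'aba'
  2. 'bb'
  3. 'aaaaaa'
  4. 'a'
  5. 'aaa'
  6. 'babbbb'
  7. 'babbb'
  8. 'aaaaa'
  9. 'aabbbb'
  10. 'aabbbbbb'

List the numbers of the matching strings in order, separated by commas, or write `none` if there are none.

1 → no match
2 → no match
3 → match
4 → match
5 → match
6 → match
7 → no match
8 → match
9 → match
10 → no match

3, 4, 5, 6, 8, 9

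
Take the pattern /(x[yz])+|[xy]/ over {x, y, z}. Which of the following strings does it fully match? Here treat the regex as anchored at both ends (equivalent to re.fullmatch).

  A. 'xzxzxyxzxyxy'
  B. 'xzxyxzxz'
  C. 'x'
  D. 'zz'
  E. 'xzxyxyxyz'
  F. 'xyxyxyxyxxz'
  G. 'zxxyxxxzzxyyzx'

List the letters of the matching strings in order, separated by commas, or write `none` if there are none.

A, B, C

A → match
B → match
C → match
D → no match
E → no match
F → no match
G → no match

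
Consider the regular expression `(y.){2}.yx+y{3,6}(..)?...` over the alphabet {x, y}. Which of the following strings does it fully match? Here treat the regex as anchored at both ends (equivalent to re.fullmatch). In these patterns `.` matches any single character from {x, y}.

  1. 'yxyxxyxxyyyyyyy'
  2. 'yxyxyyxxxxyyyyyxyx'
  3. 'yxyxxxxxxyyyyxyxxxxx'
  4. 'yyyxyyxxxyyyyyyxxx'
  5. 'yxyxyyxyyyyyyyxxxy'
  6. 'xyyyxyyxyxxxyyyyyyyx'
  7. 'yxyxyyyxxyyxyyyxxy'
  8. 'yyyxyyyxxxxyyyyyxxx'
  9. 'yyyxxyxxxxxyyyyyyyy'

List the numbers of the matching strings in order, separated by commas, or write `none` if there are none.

1, 2, 4, 5, 9

1 → match
2 → match
3 → no match
4 → match
5 → match
6 → no match — must start with 'y'
7 → no match
8 → no match
9 → match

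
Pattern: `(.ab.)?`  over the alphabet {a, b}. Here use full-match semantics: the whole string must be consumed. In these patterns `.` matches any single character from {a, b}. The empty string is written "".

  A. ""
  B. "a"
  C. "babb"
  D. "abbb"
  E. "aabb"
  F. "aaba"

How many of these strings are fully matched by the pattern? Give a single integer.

4

A → match
B → no match
C → match
D → no match
E → match
F → match
Total matched: 4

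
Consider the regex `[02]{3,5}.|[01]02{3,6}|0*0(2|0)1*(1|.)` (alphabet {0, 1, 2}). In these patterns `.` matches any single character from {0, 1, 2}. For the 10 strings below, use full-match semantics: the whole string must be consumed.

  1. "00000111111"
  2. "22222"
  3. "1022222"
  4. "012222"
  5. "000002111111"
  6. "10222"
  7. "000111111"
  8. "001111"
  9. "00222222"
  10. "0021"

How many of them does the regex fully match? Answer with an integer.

1 → match
2 → match
3 → match
4 → no match
5 → match
6 → match
7 → match
8 → match
9 → match
10 → match
Total matched: 9

9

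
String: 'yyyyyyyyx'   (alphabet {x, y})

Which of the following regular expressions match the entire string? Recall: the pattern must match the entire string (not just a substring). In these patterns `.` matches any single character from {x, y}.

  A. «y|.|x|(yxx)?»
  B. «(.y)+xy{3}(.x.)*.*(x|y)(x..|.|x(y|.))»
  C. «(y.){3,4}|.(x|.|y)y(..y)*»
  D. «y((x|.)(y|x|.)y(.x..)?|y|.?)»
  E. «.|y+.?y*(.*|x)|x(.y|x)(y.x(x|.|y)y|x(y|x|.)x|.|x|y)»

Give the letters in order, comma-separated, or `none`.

A → no match
B → no match
C → no match
D → no match
E → match

E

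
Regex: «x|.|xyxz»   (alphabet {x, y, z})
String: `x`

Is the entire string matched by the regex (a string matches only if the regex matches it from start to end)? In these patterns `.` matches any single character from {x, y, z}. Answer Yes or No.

Yes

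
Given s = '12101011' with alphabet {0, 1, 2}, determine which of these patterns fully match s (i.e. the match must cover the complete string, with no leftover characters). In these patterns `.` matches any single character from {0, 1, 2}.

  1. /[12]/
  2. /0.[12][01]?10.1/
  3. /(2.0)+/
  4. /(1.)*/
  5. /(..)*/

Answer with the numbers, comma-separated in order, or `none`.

4, 5

1 → no match
2 → no match — must start with '0'
3 → no match — must start with '2'
4 → match
5 → match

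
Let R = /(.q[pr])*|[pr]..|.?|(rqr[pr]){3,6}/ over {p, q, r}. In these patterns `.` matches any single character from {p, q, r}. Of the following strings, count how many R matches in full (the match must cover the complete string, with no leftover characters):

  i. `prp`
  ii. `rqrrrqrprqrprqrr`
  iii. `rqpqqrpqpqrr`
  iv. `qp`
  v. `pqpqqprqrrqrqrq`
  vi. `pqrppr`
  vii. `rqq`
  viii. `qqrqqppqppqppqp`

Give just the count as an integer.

i → match
ii → match
iii → no match
iv → no match
v → no match
vi → no match
vii → match
viii → match
Total matched: 4

4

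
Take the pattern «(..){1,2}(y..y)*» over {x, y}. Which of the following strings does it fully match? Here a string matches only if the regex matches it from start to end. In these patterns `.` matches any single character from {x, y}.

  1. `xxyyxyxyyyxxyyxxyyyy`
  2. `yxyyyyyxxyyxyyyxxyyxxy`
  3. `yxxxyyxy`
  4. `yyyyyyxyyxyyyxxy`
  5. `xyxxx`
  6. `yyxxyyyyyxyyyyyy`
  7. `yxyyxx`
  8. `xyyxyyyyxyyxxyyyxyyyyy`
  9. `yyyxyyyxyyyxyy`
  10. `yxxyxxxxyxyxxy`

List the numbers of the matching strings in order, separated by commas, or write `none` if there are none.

1 → no match
2 → match
3 → match
4 → match
5 → no match
6 → match
7 → no match
8 → match
9 → match
10 → no match

2, 3, 4, 6, 8, 9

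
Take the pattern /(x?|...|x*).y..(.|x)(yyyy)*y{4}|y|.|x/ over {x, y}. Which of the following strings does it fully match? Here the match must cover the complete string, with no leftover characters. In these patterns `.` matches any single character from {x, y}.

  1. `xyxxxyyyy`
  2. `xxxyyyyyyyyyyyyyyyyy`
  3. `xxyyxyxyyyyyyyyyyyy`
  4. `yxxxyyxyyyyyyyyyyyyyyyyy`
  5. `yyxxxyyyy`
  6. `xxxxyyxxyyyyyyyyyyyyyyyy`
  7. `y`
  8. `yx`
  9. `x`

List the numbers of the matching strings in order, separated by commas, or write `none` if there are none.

1 → match
2 → match
3 → match
4 → match
5 → match
6 → match
7 → match
8 → no match
9 → match

1, 2, 3, 4, 5, 6, 7, 9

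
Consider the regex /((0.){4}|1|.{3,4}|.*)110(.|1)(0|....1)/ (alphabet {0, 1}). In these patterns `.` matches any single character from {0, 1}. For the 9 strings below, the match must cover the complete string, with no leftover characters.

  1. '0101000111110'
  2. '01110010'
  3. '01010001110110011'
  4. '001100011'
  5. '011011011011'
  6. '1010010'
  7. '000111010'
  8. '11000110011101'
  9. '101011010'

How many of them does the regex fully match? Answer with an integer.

4

1 → no match
2. '01110010' → no match
3 → match
4. '001100011' → no match
5. '011011011011' → no match
6. '1010010' → no match
7. '000111010' → match
8 → match
9. '101011010' → match
Total matched: 4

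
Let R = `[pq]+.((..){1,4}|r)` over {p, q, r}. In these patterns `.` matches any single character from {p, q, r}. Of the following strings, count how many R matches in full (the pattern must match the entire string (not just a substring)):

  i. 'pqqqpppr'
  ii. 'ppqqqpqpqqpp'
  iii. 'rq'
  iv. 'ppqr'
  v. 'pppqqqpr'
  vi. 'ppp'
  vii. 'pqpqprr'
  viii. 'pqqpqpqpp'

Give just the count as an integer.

i → match
ii → match
iii → no match
iv → match
v → match
vi → no match
vii → match
viii → match
Total matched: 6

6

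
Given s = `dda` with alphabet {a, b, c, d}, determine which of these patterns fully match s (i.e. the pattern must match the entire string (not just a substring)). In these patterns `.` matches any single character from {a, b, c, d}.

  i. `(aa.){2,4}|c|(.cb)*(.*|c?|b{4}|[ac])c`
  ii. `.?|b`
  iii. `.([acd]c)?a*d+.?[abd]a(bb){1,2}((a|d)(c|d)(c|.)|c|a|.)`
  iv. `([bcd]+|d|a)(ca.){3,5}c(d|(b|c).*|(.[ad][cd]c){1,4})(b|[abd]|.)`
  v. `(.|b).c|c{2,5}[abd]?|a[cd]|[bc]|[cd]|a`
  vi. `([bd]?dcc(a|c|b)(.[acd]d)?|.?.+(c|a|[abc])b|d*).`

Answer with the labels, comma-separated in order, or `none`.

i → no match
ii → no match
iii → no match
iv → no match
v → no match
vi → match

vi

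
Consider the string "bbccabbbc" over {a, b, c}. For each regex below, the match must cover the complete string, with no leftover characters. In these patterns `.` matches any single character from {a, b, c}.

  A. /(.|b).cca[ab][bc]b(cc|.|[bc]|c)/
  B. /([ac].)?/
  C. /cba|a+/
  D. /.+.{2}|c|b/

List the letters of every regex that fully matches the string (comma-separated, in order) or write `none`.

A, D

A → match
B → no match
C → no match
D → match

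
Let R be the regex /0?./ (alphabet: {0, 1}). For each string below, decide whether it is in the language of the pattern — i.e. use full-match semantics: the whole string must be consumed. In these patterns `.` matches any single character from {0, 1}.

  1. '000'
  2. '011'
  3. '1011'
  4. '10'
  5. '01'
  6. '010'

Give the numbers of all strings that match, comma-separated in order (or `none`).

1 → no match
2 → no match
3 → no match
4 → no match
5 → match
6 → no match

5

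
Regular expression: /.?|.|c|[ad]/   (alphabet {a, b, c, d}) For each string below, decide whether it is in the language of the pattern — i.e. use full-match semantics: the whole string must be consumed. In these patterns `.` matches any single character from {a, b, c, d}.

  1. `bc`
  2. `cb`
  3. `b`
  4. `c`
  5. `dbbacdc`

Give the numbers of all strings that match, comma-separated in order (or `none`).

1 → no match
2 → no match
3 → match
4 → match
5 → no match

3, 4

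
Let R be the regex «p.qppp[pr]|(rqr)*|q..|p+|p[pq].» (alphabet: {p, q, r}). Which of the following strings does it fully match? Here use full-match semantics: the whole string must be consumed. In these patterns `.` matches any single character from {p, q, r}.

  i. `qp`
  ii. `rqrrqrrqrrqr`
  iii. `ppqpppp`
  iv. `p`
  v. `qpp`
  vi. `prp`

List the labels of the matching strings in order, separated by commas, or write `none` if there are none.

i. `qp` → no match
ii. `rqrrqrrqrrqr` → match
iii. `ppqpppp` → match
iv. `p` → match
v. `qpp` → match
vi. `prp` → no match

ii, iii, iv, v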